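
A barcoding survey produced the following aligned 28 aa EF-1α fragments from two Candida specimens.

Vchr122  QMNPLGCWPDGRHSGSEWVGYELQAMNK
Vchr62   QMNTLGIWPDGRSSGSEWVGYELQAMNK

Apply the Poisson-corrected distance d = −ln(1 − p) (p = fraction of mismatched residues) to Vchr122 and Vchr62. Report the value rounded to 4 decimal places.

Differing sites — 4:P/T; 7:C/I; 13:H/S.
p = 3/28 = 0.107143.
d = −ln(1 − 0.107143) = −ln(0.892857) = 0.1133.

0.1133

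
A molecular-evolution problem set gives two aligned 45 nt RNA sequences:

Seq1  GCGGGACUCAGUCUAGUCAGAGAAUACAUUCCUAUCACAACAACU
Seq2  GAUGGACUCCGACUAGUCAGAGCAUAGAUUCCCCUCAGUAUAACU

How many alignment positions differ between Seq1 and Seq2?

11

Mismatches occur at site 2 (C↔A), site 3 (G↔U), site 10 (A↔C), site 12 (U↔A), site 23 (A↔C), site 27 (C↔G), site 33 (U↔C), site 34 (A↔C), site 38 (C↔G), site 39 (A↔U), site 41 (C↔U).
That gives 11 mismatches out of 45 aligned sites, so the Hamming distance is 11.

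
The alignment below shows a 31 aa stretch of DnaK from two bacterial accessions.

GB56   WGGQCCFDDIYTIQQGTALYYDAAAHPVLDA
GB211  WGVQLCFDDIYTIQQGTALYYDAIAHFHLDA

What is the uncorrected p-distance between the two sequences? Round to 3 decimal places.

The sequences differ at positions 3 (G/V), 5 (C/L), 24 (A/I), 27 (P/F), 28 (V/H).
There are 5 differences over 31 sites, so p = 5/31 = 0.161.

0.161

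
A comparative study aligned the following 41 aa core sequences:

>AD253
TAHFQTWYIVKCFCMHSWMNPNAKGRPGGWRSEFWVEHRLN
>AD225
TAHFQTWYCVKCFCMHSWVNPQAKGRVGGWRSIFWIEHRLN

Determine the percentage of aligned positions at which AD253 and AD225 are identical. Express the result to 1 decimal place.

Differing sites — 9:I/C; 19:M/V; 22:N/Q; 27:P/V; 33:E/I; 36:V/I.
35 of the 41 sites match, so the percent identity is 35/41 × 100 = 85.4%.

85.4%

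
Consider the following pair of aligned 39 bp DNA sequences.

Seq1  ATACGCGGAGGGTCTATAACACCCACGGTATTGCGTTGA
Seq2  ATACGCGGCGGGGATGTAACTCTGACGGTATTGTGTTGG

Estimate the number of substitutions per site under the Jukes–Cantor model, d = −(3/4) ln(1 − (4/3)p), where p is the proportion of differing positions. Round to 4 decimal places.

The sequences differ at positions 9 (A/C), 13 (T/G), 14 (C/A), 16 (A/G), 21 (A/T), 23 (C/T), 24 (C/G), 34 (C/T), 39 (A/G).
p = 9/39 = 0.230769.
d = −0.75 · ln(1 − (4/3)·0.230769) = −0.75 · ln(0.692308) = −0.75 · (-0.367724) = 0.2758.

0.2758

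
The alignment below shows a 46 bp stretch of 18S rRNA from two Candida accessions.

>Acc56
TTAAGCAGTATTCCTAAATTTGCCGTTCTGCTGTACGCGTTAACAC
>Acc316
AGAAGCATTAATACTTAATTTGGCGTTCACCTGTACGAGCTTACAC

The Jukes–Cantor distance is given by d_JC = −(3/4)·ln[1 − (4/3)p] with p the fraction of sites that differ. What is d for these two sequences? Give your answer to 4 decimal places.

0.3206

The sequences differ at positions 1 (T/A), 2 (T/G), 8 (G/T), 11 (T/A), 13 (C/A), 16 (A/T), 23 (C/G), 29 (T/A), 30 (G/C), 38 (C/A), 40 (T/C), 42 (A/T).
p = 12/46 = 0.260870.
d = −0.75 · ln(1 − (4/3)·0.260870) = −0.75 · ln(0.652173) = −0.75 · (-0.427445) = 0.3206.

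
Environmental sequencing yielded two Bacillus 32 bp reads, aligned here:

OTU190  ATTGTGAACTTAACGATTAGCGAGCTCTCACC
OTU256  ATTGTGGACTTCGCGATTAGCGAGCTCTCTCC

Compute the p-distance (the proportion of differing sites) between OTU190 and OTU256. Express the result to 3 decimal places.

0.125

The sequences differ at positions 7 (A/G), 12 (A/C), 13 (A/G), 30 (A/T).
There are 4 differences over 32 sites, so p = 4/32 = 0.125.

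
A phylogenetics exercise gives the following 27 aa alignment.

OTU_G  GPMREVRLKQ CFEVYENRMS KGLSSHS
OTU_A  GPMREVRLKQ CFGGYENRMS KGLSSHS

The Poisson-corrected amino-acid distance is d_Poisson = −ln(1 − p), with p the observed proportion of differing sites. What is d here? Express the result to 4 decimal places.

The sequences differ at positions 13 (E/G), 14 (V/G).
p = 2/27 = 0.074074.
d = −ln(1 − 0.074074) = −ln(0.925926) = 0.0770.

0.0770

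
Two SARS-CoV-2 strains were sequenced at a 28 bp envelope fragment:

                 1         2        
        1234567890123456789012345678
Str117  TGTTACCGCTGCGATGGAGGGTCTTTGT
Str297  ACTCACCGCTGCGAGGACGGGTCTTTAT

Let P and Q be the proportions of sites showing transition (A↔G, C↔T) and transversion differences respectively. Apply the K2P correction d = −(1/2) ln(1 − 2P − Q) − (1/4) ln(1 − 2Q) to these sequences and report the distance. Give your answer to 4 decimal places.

0.3050

Mismatches occur at site 1 (T→A, transversion), site 2 (G→C, transversion), site 4 (T→C, transition), site 15 (T→G, transversion), site 17 (G→A, transition), site 18 (A→C, transversion), site 27 (G→A, transition).
Of the 7 differences, 3 transitions and 4 transversions over 28 sites: P = 3/28 = 0.107143, Q = 4/28 = 0.142857.
d = −0.5·ln(0.642857) − 0.25·ln(0.714286) = −0.5·(-0.441833) − 0.25·(-0.336472) = 0.3050.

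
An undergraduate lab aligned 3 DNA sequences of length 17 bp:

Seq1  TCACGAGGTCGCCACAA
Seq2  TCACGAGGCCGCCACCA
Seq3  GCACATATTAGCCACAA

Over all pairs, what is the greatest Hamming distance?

8

Pairwise Hamming distances:
  Seq1 vs Seq2: 2
  Seq1 vs Seq3: 6
  Seq2 vs Seq3: 8
The largest is 8, between Seq2 and Seq3.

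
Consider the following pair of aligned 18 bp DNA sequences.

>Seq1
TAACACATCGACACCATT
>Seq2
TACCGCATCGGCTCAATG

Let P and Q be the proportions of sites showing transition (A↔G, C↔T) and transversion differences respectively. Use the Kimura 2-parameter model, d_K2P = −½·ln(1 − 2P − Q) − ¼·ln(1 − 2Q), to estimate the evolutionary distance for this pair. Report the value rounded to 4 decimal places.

Mismatches occur at site 3 (A↔C, transversion), site 5 (A↔G, transition), site 11 (A↔G, transition), site 13 (A↔T, transversion), site 15 (C↔A, transversion), site 18 (T↔G, transversion).
Of the 6 differences, 2 transitions and 4 transversions over 18 sites: P = 2/18 = 0.111111, Q = 4/18 = 0.222222.
d = −0.5·ln(0.555556) − 0.25·ln(0.555556) = −0.5·(-0.587786) − 0.25·(-0.587786) = 0.4408.

0.4408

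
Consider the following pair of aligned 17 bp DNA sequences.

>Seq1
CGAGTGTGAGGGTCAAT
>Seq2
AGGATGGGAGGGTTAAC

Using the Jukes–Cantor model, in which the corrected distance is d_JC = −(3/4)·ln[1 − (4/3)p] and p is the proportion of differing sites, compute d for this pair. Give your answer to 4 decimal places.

0.4770

The sequences differ at positions 1 (C/A), 3 (A/G), 4 (G/A), 7 (T/G), 14 (C/T), 17 (T/C).
p = 6/17 = 0.352941.
d = −0.75 · ln(1 − (4/3)·0.352941) = −0.75 · ln(0.529412) = −0.75 · (-0.635988) = 0.4770.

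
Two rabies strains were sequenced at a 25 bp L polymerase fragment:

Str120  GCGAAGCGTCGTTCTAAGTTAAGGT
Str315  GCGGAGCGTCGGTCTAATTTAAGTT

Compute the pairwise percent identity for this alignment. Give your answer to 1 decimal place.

Differing sites — 4:A/G; 12:T/G; 18:G/T; 24:G/T.
21 of the 25 sites match, so the percent identity is 21/25 × 100 = 84.0%.

84.0%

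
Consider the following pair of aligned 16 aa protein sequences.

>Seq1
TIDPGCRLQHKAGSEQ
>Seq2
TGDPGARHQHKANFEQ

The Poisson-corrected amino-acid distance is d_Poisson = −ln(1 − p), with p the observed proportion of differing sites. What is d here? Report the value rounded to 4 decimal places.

0.3747

Differing sites — 2:I/G; 6:C/A; 8:L/H; 13:G/N; 14:S/F.
p = 5/16 = 0.312500.
d = −ln(1 − 0.312500) = −ln(0.687500) = 0.3747.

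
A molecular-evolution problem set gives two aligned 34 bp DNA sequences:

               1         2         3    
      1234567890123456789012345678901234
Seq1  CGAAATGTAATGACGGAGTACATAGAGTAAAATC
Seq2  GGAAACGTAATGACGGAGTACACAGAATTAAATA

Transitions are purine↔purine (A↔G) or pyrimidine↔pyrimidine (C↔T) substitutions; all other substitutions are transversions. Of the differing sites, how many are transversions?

The sequences differ at positions 1 (C/G, transversion), 6 (T/C, transition), 23 (T/C, transition), 27 (G/A, transition), 29 (A/T, transversion), 34 (C/A, transversion).
Of the 6 differences, 3 transitions and 3 transversions, so the answer is 3.

3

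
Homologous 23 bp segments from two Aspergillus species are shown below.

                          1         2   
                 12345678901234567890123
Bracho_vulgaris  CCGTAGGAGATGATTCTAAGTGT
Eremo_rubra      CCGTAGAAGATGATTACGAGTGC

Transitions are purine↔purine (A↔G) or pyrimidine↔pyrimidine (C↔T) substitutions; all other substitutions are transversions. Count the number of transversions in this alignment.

Differing sites — 7:G/A (Ti); 16:C/A (Tv); 17:T/C (Ti); 18:A/G (Ti); 23:T/C (Ti).
Of the 5 differences, 4 transitions and 1 transversion, so the answer is 1.

1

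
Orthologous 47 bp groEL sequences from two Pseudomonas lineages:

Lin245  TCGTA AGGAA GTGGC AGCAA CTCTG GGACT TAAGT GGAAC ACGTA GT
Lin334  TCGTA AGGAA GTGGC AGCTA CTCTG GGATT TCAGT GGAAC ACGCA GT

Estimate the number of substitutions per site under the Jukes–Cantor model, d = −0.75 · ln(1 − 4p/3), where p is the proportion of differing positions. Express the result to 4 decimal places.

0.0903

Differing sites — 19:A/T; 29:C/T; 32:A/C; 44:T/C.
p = 4/47 = 0.085106.
d = −0.75 · ln(1 − (4/3)·0.085106) = −0.75 · ln(0.886525) = −0.75 · (-0.120446) = 0.0903.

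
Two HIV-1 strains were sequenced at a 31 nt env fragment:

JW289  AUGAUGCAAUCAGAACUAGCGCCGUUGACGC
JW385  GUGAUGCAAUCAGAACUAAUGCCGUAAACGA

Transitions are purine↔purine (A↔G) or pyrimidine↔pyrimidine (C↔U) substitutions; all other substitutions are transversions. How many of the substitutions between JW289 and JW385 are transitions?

Differing sites — 1:A/G (Ti); 19:G/A (Ti); 20:C/U (Ti); 26:U/A (Tv); 27:G/A (Ti); 31:C/A (Tv).
Of the 6 differences, 4 transitions and 2 transversions, so the answer is 4.

4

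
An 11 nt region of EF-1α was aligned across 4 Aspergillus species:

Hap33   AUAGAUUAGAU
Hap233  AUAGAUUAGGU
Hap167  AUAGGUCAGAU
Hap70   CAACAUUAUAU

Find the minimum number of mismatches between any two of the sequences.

1

Pairwise Hamming distances:
  Hap33 vs Hap233: 1
  Hap33 vs Hap167: 2
  Hap33 vs Hap70: 4
  Hap233 vs Hap167: 3
  Hap233 vs Hap70: 5
  Hap167 vs Hap70: 6
The smallest is 1, between Hap33 and Hap233.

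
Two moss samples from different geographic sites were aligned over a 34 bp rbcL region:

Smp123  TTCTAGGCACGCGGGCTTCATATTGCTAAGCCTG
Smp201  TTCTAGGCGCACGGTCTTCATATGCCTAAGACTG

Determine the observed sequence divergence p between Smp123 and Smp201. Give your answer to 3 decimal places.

Differing sites — 9:A/G; 11:G/A; 15:G/T; 24:T/G; 25:G/C; 31:C/A.
There are 6 differences over 34 sites, so p = 6/34 = 0.176.

0.176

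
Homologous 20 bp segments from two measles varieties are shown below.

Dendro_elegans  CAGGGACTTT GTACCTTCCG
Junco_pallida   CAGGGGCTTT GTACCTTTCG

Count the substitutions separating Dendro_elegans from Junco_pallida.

The sequences differ at positions 6 (A/G), 18 (C/T).
That gives 2 mismatches out of 20 aligned sites, so the Hamming distance is 2.

2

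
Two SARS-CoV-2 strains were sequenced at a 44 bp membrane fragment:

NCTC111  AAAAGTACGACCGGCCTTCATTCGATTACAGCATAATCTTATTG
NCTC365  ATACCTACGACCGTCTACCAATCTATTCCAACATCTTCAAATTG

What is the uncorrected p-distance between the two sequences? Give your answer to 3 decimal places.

Mismatches occur at site 2 (A/T), site 4 (A/C), site 5 (G/C), site 14 (G/T), site 16 (C/T), site 17 (T/A), site 18 (T/C), site 21 (T/A), site 24 (G/T), site 28 (A/C), site 31 (G/A), site 35 (A/C), site 36 (A/T), site 39 (T/A), site 40 (T/A).
There are 15 differences over 44 sites, so p = 15/44 = 0.341.

0.341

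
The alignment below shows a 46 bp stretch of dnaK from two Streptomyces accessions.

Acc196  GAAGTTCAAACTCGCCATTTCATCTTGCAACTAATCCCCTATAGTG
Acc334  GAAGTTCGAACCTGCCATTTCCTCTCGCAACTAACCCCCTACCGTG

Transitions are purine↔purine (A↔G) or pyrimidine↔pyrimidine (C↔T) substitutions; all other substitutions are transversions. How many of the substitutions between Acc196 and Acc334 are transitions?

Mismatches occur at site 8 (A→G, transition), site 12 (T→C, transition), site 13 (C→T, transition), site 22 (A→C, transversion), site 26 (T→C, transition), site 35 (T→C, transition), site 42 (T→C, transition), site 43 (A→C, transversion).
Of the 8 differences, 6 transitions and 2 transversions, so the answer is 6.

6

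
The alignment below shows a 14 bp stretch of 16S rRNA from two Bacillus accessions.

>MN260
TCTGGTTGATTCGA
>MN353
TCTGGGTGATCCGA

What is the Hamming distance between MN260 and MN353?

Mismatches occur at site 6 (T→G), site 11 (T→C).
That gives 2 mismatches out of 14 aligned sites, so the Hamming distance is 2.

2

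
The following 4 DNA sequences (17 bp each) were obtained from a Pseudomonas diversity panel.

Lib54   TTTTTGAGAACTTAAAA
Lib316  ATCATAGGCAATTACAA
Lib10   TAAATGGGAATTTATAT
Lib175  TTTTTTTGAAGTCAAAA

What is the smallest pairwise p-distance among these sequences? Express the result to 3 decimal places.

Pairwise Hamming distances:
  Lib54 vs Lib316: 8
  Lib54 vs Lib10: 7
  Lib54 vs Lib175: 4
  Lib316 vs Lib10: 8
  Lib316 vs Lib175: 9
  Lib10 vs Lib175: 9
The smallest is 4 mismatches, between Lib54 and Lib175; p = 4/17 = 0.235.

0.235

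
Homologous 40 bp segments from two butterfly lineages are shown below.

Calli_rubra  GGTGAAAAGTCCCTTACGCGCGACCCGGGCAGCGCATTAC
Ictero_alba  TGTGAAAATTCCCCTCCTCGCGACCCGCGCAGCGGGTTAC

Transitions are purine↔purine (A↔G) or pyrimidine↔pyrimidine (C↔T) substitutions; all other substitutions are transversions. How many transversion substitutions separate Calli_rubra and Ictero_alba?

6

The sequences differ at positions 1 (G/T, transversion), 9 (G/T, transversion), 14 (T/C, transition), 16 (A/C, transversion), 18 (G/T, transversion), 28 (G/C, transversion), 35 (C/G, transversion), 36 (A/G, transition).
Of the 8 differences, 2 transitions and 6 transversions, so the answer is 6.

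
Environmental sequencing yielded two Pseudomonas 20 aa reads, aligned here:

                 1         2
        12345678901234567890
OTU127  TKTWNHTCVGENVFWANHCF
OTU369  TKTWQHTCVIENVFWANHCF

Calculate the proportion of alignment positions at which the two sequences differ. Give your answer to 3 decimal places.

0.100

Mismatches occur at site 5 (N↔Q), site 10 (G↔I).
There are 2 differences over 20 sites, so p = 2/20 = 0.100.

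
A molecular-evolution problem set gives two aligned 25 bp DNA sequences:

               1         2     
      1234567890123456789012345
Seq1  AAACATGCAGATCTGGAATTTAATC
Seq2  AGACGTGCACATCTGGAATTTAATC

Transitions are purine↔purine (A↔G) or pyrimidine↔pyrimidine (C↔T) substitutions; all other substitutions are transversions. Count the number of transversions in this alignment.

1

The sequences differ at positions 2 (A/G, transition), 5 (A/G, transition), 10 (G/C, transversion).
Of the 3 differences, 2 transitions and 1 transversion, so the answer is 1.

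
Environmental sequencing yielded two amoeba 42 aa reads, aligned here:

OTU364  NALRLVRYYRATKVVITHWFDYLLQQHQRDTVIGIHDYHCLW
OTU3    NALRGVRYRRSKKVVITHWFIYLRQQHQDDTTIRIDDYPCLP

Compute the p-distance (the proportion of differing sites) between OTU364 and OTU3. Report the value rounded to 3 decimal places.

Differing sites — 5:L/G; 9:Y/R; 11:A/S; 12:T/K; 21:D/I; 24:L/R; 29:R/D; 32:V/T; 34:G/R; 36:H/D; 39:H/P; 42:W/P.
There are 12 differences over 42 sites, so p = 12/42 = 0.286.

0.286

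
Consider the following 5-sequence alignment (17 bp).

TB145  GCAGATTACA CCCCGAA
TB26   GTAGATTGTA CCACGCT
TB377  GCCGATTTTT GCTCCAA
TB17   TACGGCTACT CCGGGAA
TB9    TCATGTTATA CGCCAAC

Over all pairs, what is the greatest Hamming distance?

12

Pairwise Hamming distances:
  TB145 vs TB26: 6
  TB145 vs TB377: 7
  TB145 vs TB17: 8
  TB145 vs TB9: 7
  TB26 vs TB377: 9
  TB26 vs TB17: 12
  TB26 vs TB9: 10
  TB377 vs TB17: 10
  TB377 vs TB9: 11
  TB17 vs TB9: 11
The largest is 12, between TB26 and TB17.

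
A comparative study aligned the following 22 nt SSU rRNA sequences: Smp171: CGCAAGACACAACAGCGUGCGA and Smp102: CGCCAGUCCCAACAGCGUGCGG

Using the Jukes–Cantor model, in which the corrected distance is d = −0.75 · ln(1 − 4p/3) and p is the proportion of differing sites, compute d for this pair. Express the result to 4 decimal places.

0.2082

Differing sites — 4:A/C; 7:A/U; 9:A/C; 22:A/G.
p = 4/22 = 0.181818.
d = −0.75 · ln(1 − (4/3)·0.181818) = −0.75 · ln(0.757576) = −0.75 · (-0.277631) = 0.2082.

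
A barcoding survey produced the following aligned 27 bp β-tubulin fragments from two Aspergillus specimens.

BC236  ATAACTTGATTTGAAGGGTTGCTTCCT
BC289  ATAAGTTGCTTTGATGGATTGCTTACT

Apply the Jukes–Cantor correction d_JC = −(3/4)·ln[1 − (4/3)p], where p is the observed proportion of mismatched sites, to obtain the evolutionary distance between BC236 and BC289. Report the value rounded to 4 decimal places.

0.2127

Differing sites — 5:C/G; 9:A/C; 15:A/T; 18:G/A; 25:C/A.
p = 5/27 = 0.185185.
d = −0.75 · ln(1 − (4/3)·0.185185) = −0.75 · ln(0.753087) = −0.75 · (-0.283575) = 0.2127.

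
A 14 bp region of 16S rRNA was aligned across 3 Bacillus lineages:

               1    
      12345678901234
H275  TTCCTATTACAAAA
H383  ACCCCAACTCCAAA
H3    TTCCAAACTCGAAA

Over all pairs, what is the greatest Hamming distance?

Pairwise Hamming distances:
  H275 vs H383: 7
  H275 vs H3: 5
  H383 vs H3: 4
The largest is 7, between H275 and H383.

7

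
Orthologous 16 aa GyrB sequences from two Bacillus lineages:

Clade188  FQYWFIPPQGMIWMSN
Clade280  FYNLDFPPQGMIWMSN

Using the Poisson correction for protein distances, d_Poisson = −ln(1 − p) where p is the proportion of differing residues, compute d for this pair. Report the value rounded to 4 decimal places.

0.3747

Mismatches occur at site 2 (Q→Y), site 3 (Y→N), site 4 (W→L), site 5 (F→D), site 6 (I→F).
p = 5/16 = 0.312500.
d = −ln(1 − 0.312500) = −ln(0.687500) = 0.3747.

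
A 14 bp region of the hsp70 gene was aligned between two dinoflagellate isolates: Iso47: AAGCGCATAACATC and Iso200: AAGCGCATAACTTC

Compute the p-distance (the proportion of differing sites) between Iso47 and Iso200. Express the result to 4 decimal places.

0.0714

A single mismatch occurs at site 12 (A↔T).
There are 1 differences over 14 sites, so p = 1/14 = 0.0714.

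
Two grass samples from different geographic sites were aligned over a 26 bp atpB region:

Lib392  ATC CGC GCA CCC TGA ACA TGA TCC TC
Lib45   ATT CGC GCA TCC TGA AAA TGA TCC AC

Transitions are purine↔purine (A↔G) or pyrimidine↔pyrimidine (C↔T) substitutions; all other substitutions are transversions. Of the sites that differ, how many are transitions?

2

Differing sites — 3:C/T (Ti); 10:C/T (Ti); 17:C/A (Tv); 25:T/A (Tv).
Of the 4 differences, 2 transitions and 2 transversions, so the answer is 2.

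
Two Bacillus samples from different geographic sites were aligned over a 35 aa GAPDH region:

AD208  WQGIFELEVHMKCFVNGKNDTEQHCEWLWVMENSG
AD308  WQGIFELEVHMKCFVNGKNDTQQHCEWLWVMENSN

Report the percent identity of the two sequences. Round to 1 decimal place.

94.3%

Mismatches occur at site 22 (E↔Q), site 35 (G↔N).
33 of the 35 sites match, so the percent identity is 33/35 × 100 = 94.3%.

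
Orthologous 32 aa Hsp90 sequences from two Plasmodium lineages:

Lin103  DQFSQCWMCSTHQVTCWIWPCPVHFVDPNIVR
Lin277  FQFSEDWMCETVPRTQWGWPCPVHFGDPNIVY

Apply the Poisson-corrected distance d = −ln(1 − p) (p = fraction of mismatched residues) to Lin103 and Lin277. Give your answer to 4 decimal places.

0.4212

Differing sites — 1:D/F; 5:Q/E; 6:C/D; 10:S/E; 12:H/V; 13:Q/P; 14:V/R; 16:C/Q; 18:I/G; 26:V/G; 32:R/Y.
p = 11/32 = 0.343750.
d = −ln(1 − 0.343750) = −ln(0.656250) = 0.4212.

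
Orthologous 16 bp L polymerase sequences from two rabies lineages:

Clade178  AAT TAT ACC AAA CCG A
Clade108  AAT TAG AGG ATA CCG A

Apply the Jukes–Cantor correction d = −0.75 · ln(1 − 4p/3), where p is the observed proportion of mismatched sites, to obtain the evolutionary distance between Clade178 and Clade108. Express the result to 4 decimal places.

The sequences differ at positions 6 (T/G), 8 (C/G), 9 (C/G), 11 (A/T).
p = 4/16 = 0.250000.
d = −0.75 · ln(1 − (4/3)·0.250000) = −0.75 · ln(0.666667) = −0.75 · (-0.405465) = 0.3041.

0.3041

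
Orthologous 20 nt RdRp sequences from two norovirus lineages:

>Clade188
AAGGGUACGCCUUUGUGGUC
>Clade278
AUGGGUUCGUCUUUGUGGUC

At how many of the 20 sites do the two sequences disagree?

The sequences differ at positions 2 (A/U), 7 (A/U), 10 (C/U).
That gives 3 mismatches out of 20 aligned sites, so the Hamming distance is 3.

3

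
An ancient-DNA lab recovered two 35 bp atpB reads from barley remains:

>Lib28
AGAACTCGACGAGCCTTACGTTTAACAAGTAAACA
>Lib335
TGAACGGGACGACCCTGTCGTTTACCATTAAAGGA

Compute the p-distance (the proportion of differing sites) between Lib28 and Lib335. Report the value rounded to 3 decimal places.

Differing sites — 1:A/T; 6:T/G; 7:C/G; 13:G/C; 17:T/G; 18:A/T; 25:A/C; 28:A/T; 29:G/T; 30:T/A; 33:A/G; 34:C/G.
There are 12 differences over 35 sites, so p = 12/35 = 0.343.

0.343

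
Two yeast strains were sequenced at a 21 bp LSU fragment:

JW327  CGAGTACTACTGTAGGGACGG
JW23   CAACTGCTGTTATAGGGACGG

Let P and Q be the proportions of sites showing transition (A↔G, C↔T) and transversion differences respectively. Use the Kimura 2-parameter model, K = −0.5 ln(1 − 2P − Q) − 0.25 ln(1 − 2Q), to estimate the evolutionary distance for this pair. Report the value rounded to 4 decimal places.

0.3960

Mismatches occur at site 2 (G→A, transition), site 4 (G→C, transversion), site 6 (A→G, transition), site 9 (A→G, transition), site 10 (C→T, transition), site 12 (G→A, transition).
Of the 6 differences, 5 transitions and 1 transversion over 21 sites: P = 5/21 = 0.238095, Q = 1/21 = 0.047619.
d = −0.5·ln(0.476191) − 0.25·ln(0.904762) = −0.5·(-0.741936) − 0.25·(-0.100083) = 0.3960.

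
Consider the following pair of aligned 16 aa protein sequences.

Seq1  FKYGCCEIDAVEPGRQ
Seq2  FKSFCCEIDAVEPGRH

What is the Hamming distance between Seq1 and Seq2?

Differing sites — 3:Y/S; 4:G/F; 16:Q/H.
That gives 3 mismatches out of 16 aligned sites, so the Hamming distance is 3.

3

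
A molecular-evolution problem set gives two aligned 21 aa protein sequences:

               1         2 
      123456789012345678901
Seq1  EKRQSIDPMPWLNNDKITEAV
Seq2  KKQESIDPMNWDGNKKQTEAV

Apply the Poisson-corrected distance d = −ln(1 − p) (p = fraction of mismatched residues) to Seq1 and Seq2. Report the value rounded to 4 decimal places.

The sequences differ at positions 1 (E/K), 3 (R/Q), 4 (Q/E), 10 (P/N), 12 (L/D), 13 (N/G), 15 (D/K), 17 (I/Q).
p = 8/21 = 0.380952.
d = −ln(1 − 0.380952) = −ln(0.619048) = 0.4796.

0.4796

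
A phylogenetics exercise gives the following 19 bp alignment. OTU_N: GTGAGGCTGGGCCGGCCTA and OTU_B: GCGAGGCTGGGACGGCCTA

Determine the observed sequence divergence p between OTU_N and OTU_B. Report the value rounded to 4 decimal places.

Differing sites — 2:T/C; 12:C/A.
There are 2 differences over 19 sites, so p = 2/19 = 0.1053.

0.1053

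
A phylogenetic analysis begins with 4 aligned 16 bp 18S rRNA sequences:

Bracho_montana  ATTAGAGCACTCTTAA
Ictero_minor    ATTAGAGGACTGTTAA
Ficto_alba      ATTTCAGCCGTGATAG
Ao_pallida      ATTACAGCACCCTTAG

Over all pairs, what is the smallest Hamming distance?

2

Pairwise Hamming distances:
  Bracho_montana vs Ictero_minor: 2
  Bracho_montana vs Ficto_alba: 7
  Bracho_montana vs Ao_pallida: 3
  Ictero_minor vs Ficto_alba: 7
  Ictero_minor vs Ao_pallida: 5
  Ficto_alba vs Ao_pallida: 6
The smallest is 2, between Bracho_montana and Ictero_minor.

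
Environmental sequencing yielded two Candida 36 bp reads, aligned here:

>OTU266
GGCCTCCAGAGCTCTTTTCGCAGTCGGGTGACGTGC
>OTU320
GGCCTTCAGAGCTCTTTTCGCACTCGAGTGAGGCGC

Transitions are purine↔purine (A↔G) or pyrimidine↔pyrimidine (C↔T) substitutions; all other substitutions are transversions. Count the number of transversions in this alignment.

2

Mismatches occur at site 6 (C/T, transition), site 23 (G/C, transversion), site 27 (G/A, transition), site 32 (C/G, transversion), site 34 (T/C, transition).
Of the 5 differences, 3 transitions and 2 transversions, so the answer is 2.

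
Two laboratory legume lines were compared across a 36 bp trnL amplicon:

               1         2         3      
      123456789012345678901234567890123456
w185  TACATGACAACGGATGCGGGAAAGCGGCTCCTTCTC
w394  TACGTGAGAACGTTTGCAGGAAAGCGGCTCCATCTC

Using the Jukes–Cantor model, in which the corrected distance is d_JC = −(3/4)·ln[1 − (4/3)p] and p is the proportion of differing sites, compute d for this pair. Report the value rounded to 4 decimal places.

Differing sites — 4:A/G; 8:C/G; 13:G/T; 14:A/T; 18:G/A; 32:T/A.
p = 6/36 = 0.166667.
d = −0.75 · ln(1 − (4/3)·0.166667) = −0.75 · ln(0.777777) = −0.75 · (-0.251315) = 0.1885.

0.1885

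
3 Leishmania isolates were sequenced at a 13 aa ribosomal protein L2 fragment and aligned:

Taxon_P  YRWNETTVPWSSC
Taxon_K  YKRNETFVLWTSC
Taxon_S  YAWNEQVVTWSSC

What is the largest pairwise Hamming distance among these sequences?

Pairwise Hamming distances:
  Taxon_P vs Taxon_K: 5
  Taxon_P vs Taxon_S: 4
  Taxon_K vs Taxon_S: 6
The largest is 6, between Taxon_K and Taxon_S.

6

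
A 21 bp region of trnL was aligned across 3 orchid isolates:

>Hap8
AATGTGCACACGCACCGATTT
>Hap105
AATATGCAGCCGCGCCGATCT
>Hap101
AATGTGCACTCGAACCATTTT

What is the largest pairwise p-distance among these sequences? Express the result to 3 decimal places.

0.381

Pairwise Hamming distances:
  Hap8 vs Hap105: 5
  Hap8 vs Hap101: 4
  Hap105 vs Hap101: 8
The largest is 8 mismatches, between Hap105 and Hap101; p = 8/21 = 0.381.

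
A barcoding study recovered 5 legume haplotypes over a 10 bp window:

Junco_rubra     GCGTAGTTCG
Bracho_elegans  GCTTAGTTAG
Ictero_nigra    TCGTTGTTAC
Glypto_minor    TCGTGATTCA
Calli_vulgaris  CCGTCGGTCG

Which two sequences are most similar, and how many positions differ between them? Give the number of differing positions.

2

Pairwise Hamming distances:
  Junco_rubra vs Bracho_elegans: 2
  Junco_rubra vs Ictero_nigra: 4
  Junco_rubra vs Glypto_minor: 4
  Junco_rubra vs Calli_vulgaris: 3
  Bracho_elegans vs Ictero_nigra: 4
  Bracho_elegans vs Glypto_minor: 6
  Bracho_elegans vs Calli_vulgaris: 5
  Ictero_nigra vs Glypto_minor: 4
  Ictero_nigra vs Calli_vulgaris: 5
  Glypto_minor vs Calli_vulgaris: 5
The smallest is 2, between Junco_rubra and Bracho_elegans.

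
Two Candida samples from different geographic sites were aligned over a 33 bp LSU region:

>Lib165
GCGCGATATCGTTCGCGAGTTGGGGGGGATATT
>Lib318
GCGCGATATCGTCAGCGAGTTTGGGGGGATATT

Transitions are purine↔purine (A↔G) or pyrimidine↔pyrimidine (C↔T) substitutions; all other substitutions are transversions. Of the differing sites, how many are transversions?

The sequences differ at positions 13 (T/C, transition), 14 (C/A, transversion), 22 (G/T, transversion).
Of the 3 differences, 1 transition and 2 transversions, so the answer is 2.

2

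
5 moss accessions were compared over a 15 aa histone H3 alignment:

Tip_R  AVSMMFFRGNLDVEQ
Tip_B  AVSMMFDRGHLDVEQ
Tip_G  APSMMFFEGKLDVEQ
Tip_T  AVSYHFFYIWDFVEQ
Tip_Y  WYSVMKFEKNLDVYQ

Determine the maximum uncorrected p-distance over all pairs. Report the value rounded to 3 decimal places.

Pairwise Hamming distances:
  Tip_R vs Tip_B: 2
  Tip_R vs Tip_G: 3
  Tip_R vs Tip_T: 7
  Tip_R vs Tip_Y: 7
  Tip_B vs Tip_G: 4
  Tip_B vs Tip_T: 8
  Tip_B vs Tip_Y: 9
  Tip_G vs Tip_T: 8
  Tip_G vs Tip_Y: 7
  Tip_T vs Tip_Y: 11
The largest is 11 mismatches, between Tip_T and Tip_Y; p = 11/15 = 0.733.

0.733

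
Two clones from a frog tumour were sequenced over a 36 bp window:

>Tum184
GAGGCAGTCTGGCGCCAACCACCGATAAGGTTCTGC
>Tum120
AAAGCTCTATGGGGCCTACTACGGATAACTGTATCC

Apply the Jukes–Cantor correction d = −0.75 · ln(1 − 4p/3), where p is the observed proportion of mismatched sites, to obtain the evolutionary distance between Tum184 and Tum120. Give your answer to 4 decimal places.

0.5482

Differing sites — 1:G/A; 3:G/A; 6:A/T; 7:G/C; 9:C/A; 13:C/G; 17:A/T; 20:C/T; 23:C/G; 29:G/C; 30:G/T; 31:T/G; 33:C/A; 35:G/C.
p = 14/36 = 0.388889.
d = −0.75 · ln(1 − (4/3)·0.388889) = −0.75 · ln(0.481481) = −0.75 · (-0.730889) = 0.5482.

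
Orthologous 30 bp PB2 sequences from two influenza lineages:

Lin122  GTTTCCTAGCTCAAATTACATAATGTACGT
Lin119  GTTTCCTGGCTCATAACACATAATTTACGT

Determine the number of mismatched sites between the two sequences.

Mismatches occur at site 8 (A→G), site 14 (A→T), site 16 (T→A), site 17 (T→C), site 25 (G→T).
That gives 5 mismatches out of 30 aligned sites, so the Hamming distance is 5.

5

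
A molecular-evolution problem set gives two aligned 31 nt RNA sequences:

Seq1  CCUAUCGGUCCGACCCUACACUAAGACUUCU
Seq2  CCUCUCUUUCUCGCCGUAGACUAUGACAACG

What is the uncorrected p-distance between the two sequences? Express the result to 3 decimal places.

0.387

Differing sites — 4:A/C; 7:G/U; 8:G/U; 11:C/U; 12:G/C; 13:A/G; 16:C/G; 19:C/G; 24:A/U; 28:U/A; 29:U/A; 31:U/G.
There are 12 differences over 31 sites, so p = 12/31 = 0.387.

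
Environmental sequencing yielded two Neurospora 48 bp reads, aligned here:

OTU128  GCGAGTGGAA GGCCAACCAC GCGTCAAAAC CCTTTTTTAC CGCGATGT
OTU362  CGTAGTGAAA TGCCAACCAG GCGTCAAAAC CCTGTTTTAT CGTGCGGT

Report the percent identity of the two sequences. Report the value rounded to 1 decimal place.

77.1%

The sequences differ at positions 1 (G/C), 2 (C/G), 3 (G/T), 8 (G/A), 11 (G/T), 20 (C/G), 34 (T/G), 40 (C/T), 43 (C/T), 45 (A/C), 46 (T/G).
37 of the 48 sites match, so the percent identity is 37/48 × 100 = 77.1%.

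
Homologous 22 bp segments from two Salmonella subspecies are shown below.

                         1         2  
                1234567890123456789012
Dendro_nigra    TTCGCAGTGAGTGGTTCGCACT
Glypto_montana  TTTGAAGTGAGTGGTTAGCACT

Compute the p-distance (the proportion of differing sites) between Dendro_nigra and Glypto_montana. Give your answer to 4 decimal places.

Mismatches occur at site 3 (C/T), site 5 (C/A), site 17 (C/A).
There are 3 differences over 22 sites, so p = 3/22 = 0.1364.

0.1364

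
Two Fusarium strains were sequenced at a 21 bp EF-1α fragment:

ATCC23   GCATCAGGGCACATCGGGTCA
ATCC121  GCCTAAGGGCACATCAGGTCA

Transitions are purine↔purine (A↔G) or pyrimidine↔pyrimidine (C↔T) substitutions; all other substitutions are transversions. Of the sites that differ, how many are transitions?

Differing sites — 3:A/C (Tv); 5:C/A (Tv); 16:G/A (Ti).
Of the 3 differences, 1 transition and 2 transversions, so the answer is 1.

1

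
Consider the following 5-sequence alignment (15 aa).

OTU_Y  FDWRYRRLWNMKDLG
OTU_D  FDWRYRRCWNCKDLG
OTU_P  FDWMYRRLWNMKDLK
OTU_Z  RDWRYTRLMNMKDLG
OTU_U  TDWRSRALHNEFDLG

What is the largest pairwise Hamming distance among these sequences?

Pairwise Hamming distances:
  OTU_Y vs OTU_D: 2
  OTU_Y vs OTU_P: 2
  OTU_Y vs OTU_Z: 3
  OTU_Y vs OTU_U: 6
  OTU_D vs OTU_P: 4
  OTU_D vs OTU_Z: 5
  OTU_D vs OTU_U: 7
  OTU_P vs OTU_Z: 5
  OTU_P vs OTU_U: 8
  OTU_Z vs OTU_U: 7
The largest is 8, between OTU_P and OTU_U.

8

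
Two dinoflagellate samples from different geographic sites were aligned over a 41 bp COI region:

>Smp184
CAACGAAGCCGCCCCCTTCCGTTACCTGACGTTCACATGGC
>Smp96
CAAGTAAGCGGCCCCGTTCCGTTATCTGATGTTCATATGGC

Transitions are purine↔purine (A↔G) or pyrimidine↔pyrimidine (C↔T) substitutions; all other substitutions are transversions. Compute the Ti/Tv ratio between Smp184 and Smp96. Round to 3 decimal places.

Mismatches occur at site 4 (C↔G, transversion), site 5 (G↔T, transversion), site 10 (C↔G, transversion), site 16 (C↔G, transversion), site 25 (C↔T, transition), site 30 (C↔T, transition), site 36 (C↔T, transition).
Of the 7 differences, 3 transitions and 4 transversions, so Ti/Tv = 3/4 = 0.750.

0.750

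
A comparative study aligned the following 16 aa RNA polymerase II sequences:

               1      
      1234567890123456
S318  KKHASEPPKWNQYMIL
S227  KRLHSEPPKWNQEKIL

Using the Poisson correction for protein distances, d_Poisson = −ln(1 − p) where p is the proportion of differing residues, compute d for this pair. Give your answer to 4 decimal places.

0.3747

The sequences differ at positions 2 (K/R), 3 (H/L), 4 (A/H), 13 (Y/E), 14 (M/K).
p = 5/16 = 0.312500.
d = −ln(1 − 0.312500) = −ln(0.687500) = 0.3747.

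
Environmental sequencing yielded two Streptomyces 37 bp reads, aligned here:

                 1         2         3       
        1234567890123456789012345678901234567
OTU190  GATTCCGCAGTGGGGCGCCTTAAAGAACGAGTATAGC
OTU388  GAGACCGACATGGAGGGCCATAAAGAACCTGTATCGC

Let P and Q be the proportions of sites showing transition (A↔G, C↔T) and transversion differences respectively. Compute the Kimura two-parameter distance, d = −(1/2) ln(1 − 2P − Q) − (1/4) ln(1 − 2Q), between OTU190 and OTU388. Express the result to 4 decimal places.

Mismatches occur at site 3 (T→G, transversion), site 4 (T→A, transversion), site 8 (C→A, transversion), site 9 (A→C, transversion), site 10 (G→A, transition), site 14 (G→A, transition), site 16 (C→G, transversion), site 20 (T→A, transversion), site 29 (G→C, transversion), site 30 (A→T, transversion), site 35 (A→C, transversion).
Of the 11 differences, 2 transitions and 9 transversions over 37 sites: P = 2/37 = 0.054054, Q = 9/37 = 0.243243.
d = −0.5·ln(0.648649) − 0.25·ln(0.513514) = −0.5·(-0.432864) − 0.25·(-0.666478) = 0.3831.

0.3831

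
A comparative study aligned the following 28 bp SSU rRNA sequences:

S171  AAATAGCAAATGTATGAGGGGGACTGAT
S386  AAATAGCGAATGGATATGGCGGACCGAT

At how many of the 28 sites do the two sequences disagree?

6

Mismatches occur at site 8 (A→G), site 13 (T→G), site 16 (G→A), site 17 (A→T), site 20 (G→C), site 25 (T→C).
That gives 6 mismatches out of 28 aligned sites, so the Hamming distance is 6.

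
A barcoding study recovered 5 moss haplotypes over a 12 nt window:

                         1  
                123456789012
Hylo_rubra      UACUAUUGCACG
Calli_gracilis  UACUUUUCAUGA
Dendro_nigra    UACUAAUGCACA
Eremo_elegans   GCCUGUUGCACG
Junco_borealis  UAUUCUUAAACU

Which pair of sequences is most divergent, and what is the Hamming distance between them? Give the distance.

Pairwise Hamming distances:
  Hylo_rubra vs Calli_gracilis: 6
  Hylo_rubra vs Dendro_nigra: 2
  Hylo_rubra vs Eremo_elegans: 3
  Hylo_rubra vs Junco_borealis: 5
  Calli_gracilis vs Dendro_nigra: 6
  Calli_gracilis vs Eremo_elegans: 8
  Calli_gracilis vs Junco_borealis: 6
  Dendro_nigra vs Eremo_elegans: 5
  Dendro_nigra vs Junco_borealis: 6
  Eremo_elegans vs Junco_borealis: 7
The largest is 8, between Calli_gracilis and Eremo_elegans.

8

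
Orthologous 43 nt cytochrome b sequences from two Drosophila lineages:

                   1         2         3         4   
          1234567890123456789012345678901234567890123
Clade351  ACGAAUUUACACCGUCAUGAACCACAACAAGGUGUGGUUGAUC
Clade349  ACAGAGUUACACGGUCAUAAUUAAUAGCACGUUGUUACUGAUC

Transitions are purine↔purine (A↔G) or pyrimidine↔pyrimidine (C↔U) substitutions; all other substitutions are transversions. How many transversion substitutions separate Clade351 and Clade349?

Mismatches occur at site 3 (G→A, transition), site 4 (A→G, transition), site 6 (U→G, transversion), site 13 (C→G, transversion), site 19 (G→A, transition), site 21 (A→U, transversion), site 22 (C→U, transition), site 23 (C→A, transversion), site 25 (C→U, transition), site 27 (A→G, transition), site 30 (A→C, transversion), site 32 (G→U, transversion), site 36 (G→U, transversion), site 37 (G→A, transition), site 38 (U→C, transition).
Of the 15 differences, 8 transitions and 7 transversions, so the answer is 7.

7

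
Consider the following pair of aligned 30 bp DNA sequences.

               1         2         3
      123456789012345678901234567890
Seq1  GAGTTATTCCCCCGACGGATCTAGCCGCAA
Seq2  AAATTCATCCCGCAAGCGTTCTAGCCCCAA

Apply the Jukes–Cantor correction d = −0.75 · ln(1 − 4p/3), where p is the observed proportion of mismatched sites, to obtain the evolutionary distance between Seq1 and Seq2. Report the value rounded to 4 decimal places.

The sequences differ at positions 1 (G/A), 3 (G/A), 6 (A/C), 7 (T/A), 12 (C/G), 14 (G/A), 16 (C/G), 17 (G/C), 19 (A/T), 27 (G/C).
p = 10/30 = 0.333333.
d = −0.75 · ln(1 − (4/3)·0.333333) = −0.75 · ln(0.555556) = −0.75 · (-0.587786) = 0.4408.

0.4408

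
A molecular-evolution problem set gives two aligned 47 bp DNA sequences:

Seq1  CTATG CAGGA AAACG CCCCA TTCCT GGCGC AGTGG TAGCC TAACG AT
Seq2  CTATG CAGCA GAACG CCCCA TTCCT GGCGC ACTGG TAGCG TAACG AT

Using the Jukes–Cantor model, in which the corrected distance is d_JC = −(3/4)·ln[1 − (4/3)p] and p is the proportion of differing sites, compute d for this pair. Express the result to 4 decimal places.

0.0903

Differing sites — 9:G/C; 11:A/G; 32:G/C; 40:C/G.
p = 4/47 = 0.085106.
d = −0.75 · ln(1 − (4/3)·0.085106) = −0.75 · ln(0.886525) = −0.75 · (-0.120446) = 0.0903.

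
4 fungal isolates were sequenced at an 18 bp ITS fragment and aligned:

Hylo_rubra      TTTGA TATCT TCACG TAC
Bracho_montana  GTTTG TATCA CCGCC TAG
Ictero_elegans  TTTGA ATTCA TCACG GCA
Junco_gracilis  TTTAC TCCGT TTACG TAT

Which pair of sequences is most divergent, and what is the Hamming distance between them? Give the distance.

Pairwise Hamming distances:
  Hylo_rubra vs Bracho_montana: 8
  Hylo_rubra vs Ictero_elegans: 6
  Hylo_rubra vs Junco_gracilis: 7
  Bracho_montana vs Ictero_elegans: 11
  Bracho_montana vs Junco_gracilis: 12
  Ictero_elegans vs Junco_gracilis: 11
The largest is 12, between Bracho_montana and Junco_gracilis.

12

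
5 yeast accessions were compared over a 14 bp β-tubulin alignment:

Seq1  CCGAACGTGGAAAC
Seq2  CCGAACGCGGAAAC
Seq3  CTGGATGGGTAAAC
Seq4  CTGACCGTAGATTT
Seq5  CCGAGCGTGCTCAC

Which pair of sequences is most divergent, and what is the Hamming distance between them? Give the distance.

Pairwise Hamming distances:
  Seq1 vs Seq2: 1
  Seq1 vs Seq3: 5
  Seq1 vs Seq4: 6
  Seq1 vs Seq5: 4
  Seq2 vs Seq3: 5
  Seq2 vs Seq4: 7
  Seq2 vs Seq5: 5
  Seq3 vs Seq4: 9
  Seq3 vs Seq5: 8
  Seq4 vs Seq5: 8
The largest is 9, between Seq3 and Seq4.

9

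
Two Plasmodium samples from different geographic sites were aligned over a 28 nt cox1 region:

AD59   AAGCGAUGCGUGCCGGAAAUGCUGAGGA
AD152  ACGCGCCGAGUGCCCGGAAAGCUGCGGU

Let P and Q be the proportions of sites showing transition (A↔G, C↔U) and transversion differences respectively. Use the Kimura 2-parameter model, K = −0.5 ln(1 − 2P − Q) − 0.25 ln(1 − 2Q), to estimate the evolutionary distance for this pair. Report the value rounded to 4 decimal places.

0.4228

Differing sites — 2:A/C (Tv); 6:A/C (Tv); 7:U/C (Ti); 9:C/A (Tv); 15:G/C (Tv); 17:A/G (Ti); 20:U/A (Tv); 25:A/C (Tv); 28:A/U (Tv).
Of the 9 differences, 2 transitions and 7 transversions over 28 sites: P = 2/28 = 0.071429, Q = 7/28 = 0.250000.
d = −0.5·ln(0.607142) − 0.25·ln(0.500000) = −0.5·(-0.498993) − 0.25·(-0.693147) = 0.4228.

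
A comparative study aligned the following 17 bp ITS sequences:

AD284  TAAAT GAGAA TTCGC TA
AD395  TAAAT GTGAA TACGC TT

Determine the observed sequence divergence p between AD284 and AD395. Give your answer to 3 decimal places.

Mismatches occur at site 7 (A→T), site 12 (T→A), site 17 (A→T).
There are 3 differences over 17 sites, so p = 3/17 = 0.176.

0.176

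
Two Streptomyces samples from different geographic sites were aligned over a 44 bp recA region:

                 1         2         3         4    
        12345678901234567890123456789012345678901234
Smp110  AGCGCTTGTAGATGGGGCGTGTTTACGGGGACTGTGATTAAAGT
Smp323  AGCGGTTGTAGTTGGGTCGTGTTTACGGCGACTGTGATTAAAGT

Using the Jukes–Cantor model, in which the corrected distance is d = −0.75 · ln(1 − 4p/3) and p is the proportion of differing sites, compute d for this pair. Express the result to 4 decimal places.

The sequences differ at positions 5 (C/G), 12 (A/T), 17 (G/T), 29 (G/C).
p = 4/44 = 0.090909.
d = −0.75 · ln(1 − (4/3)·0.090909) = −0.75 · ln(0.878788) = −0.75 · (-0.129212) = 0.0969.

0.0969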